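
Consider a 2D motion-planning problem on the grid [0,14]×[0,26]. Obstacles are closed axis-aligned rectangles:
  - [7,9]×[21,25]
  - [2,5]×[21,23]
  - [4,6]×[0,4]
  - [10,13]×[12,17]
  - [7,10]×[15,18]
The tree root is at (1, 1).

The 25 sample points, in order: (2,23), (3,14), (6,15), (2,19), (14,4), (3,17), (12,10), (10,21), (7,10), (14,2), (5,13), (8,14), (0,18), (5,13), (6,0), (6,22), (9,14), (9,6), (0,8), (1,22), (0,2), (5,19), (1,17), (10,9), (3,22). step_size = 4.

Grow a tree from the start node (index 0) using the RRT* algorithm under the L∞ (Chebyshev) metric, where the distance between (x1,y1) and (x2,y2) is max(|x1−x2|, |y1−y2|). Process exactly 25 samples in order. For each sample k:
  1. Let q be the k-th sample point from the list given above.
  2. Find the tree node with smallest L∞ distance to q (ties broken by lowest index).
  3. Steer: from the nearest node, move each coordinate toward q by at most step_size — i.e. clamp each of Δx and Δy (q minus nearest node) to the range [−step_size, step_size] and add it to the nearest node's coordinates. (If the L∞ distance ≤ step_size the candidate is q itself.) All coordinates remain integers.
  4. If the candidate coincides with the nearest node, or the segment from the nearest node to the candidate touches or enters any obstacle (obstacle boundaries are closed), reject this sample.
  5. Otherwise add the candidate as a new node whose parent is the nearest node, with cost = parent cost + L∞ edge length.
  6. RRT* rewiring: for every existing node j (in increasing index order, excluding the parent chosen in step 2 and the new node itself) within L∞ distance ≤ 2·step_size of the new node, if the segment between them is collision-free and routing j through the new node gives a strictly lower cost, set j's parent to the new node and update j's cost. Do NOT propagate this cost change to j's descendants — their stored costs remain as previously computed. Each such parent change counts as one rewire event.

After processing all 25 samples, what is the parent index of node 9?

Parent of node 9: 5

1. q=(2,23) nearest=0 d=22 new=(2,5) → add node 1 parent=0 cost=4
2. q=(3,14) nearest=1 d=9 new=(3,9) → add node 2 parent=1 cost=8
3. q=(6,15) nearest=2 d=6 new=(6,13) → add node 3 parent=2 cost=12
4. q=(2,19) nearest=3 d=6 new=(2,17) → add node 4 parent=3 cost=16
5. q=(14,4) nearest=3 d=9 new=(10,9) → add node 5 parent=3 cost=16
6. q=(3,17) nearest=4 d=1 new=(3,17) → add node 6 parent=4 cost=17
7. q=(12,10) nearest=5 d=2 new=(12,10) → add node 7 parent=5 cost=18
8. q=(10,21) nearest=6 d=7 new=(7,21) → blocked by [7,9]×[21,25], reject
9. q=(7,10) nearest=3 d=3 new=(7,10) → add node 8 parent=3 cost=15
10. q=(14,2) nearest=5 d=7 new=(14,5) → add node 9 parent=5 cost=20
11. q=(5,13) nearest=3 d=1 new=(5,13) → add node 10 parent=3 cost=13
12. q=(8,14) nearest=3 d=2 new=(8,14) → add node 11 parent=3 cost=14
13. q=(0,18) nearest=4 d=2 new=(0,18) → add node 12 parent=4 cost=18
14. q=(5,13) nearest=10 d=0 → coincident, reject
15. q=(6,0) nearest=0 d=5 new=(5,0) → blocked by [4,6]×[0,4], reject
16. q=(6,22) nearest=4 d=5 new=(6,21) → add node 13 parent=4 cost=20
17. q=(9,14) nearest=11 d=1 new=(9,14) → add node 14 parent=11 cost=15
18. q=(9,6) nearest=5 d=3 new=(9,6) → add node 15 parent=5 cost=19
19. q=(0,8) nearest=1 d=3 new=(0,8) → add node 16 parent=1 cost=7; rewire 8→16 (14<15); rewire 10→16 (12<13)
20. q=(1,22) nearest=12 d=4 new=(1,22) → add node 17 parent=12 cost=22
21. q=(0,2) nearest=0 d=1 new=(0,2) → add node 18 parent=0 cost=1; rewire 8→18 (9<14)
22. q=(5,19) nearest=6 d=2 new=(5,19) → add node 19 parent=6 cost=19
23. q=(1,17) nearest=4 d=1 new=(1,17) → add node 20 parent=4 cost=17
24. q=(10,9) nearest=5 d=0 → coincident, reject
25. q=(3,22) nearest=17 d=2 new=(3,22) → blocked by [2,5]×[21,23], reject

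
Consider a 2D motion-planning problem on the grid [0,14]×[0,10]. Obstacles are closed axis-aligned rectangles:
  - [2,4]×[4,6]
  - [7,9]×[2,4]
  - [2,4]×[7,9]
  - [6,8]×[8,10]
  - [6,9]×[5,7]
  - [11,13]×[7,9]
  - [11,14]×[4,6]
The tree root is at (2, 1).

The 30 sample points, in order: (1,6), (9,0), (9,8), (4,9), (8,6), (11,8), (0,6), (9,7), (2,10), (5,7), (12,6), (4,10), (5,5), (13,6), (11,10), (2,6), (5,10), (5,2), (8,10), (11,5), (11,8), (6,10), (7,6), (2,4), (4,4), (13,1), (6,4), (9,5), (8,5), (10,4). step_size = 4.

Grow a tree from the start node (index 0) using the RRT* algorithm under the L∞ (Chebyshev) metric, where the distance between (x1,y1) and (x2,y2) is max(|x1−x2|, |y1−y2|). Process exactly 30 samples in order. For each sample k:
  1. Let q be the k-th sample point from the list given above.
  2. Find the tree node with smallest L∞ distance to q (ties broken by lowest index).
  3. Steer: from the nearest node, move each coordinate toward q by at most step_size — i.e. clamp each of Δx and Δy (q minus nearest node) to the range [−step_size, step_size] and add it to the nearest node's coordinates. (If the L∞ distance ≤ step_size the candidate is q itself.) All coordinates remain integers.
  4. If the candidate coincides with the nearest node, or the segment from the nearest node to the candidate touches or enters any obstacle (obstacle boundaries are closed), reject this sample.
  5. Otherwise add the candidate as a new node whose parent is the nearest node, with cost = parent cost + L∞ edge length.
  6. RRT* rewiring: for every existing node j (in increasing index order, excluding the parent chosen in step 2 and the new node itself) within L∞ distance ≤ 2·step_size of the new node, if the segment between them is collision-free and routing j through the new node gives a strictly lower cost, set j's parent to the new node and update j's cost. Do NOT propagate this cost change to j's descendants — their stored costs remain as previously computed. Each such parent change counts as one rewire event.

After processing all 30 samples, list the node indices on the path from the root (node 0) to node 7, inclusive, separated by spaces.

Path: 0 6 5 7

1. q=(1,6) nearest=0 d=5 new=(1,5) → add node 1 parent=0 cost=4
2. q=(9,0) nearest=0 d=7 new=(6,0) → add node 2 parent=0 cost=4
3. q=(9,8) nearest=0 d=7 new=(6,5) → blocked by [6,9]×[5,7], reject
4. q=(4,9) nearest=1 d=4 new=(4,9) → blocked by [2,4]×[7,9], reject
5. q=(8,6) nearest=0 d=6 new=(6,5) → blocked by [6,9]×[5,7], reject
6. q=(11,8) nearest=2 d=8 new=(10,4) → blocked by [7,9]×[2,4], reject
7. q=(0,6) nearest=1 d=1 new=(0,6) → add node 3 parent=1 cost=5
8. q=(9,7) nearest=0 d=7 new=(6,5) → blocked by [6,9]×[5,7], reject
9. q=(2,10) nearest=3 d=4 new=(2,10) → add node 4 parent=3 cost=9
10. q=(5,7) nearest=4 d=3 new=(5,7) → blocked by [2,4]×[7,9], reject
11. q=(12,6) nearest=2 d=6 new=(10,4) → blocked by [7,9]×[2,4], reject
12. q=(4,10) nearest=4 d=2 new=(4,10) → add node 5 parent=4 cost=11
13. q=(5,5) nearest=0 d=4 new=(5,5) → add node 6 parent=0 cost=4; rewire 5→6 (9<11)
14. q=(13,6) nearest=2 d=7 new=(10,4) → blocked by [7,9]×[2,4], reject
15. q=(11,10) nearest=6 d=6 new=(9,9) → blocked by [6,8]×[8,10], reject
16. q=(2,6) nearest=1 d=1 new=(2,6) → blocked by [2,4]×[4,6], reject
17. q=(5,10) nearest=5 d=1 new=(5,10) → add node 7 parent=5 cost=10
18. q=(5,2) nearest=2 d=2 new=(5,2) → add node 8 parent=2 cost=6
19. q=(8,10) nearest=7 d=3 new=(8,10) → blocked by [6,8]×[8,10], reject
20. q=(11,5) nearest=2 d=5 new=(10,4) → blocked by [7,9]×[2,4], reject
21. q=(11,8) nearest=6 d=6 new=(9,8) → blocked by [6,9]×[5,7], reject
22. q=(6,10) nearest=7 d=1 new=(6,10) → blocked by [6,8]×[8,10], reject
23. q=(7,6) nearest=6 d=2 new=(7,6) → blocked by [6,9]×[5,7], reject
24. q=(2,4) nearest=1 d=1 new=(2,4) → blocked by [2,4]×[4,6], reject
25. q=(4,4) nearest=6 d=1 new=(4,4) → blocked by [2,4]×[4,6], reject
26. q=(13,1) nearest=2 d=7 new=(10,1) → add node 9 parent=2 cost=8
27. q=(6,4) nearest=6 d=1 new=(6,4) → add node 10 parent=6 cost=5
28. q=(9,5) nearest=10 d=3 new=(9,5) → blocked by [6,9]×[5,7], reject
29. q=(8,5) nearest=10 d=2 new=(8,5) → blocked by [6,9]×[5,7], reject
30. q=(10,4) nearest=9 d=3 new=(10,4) → add node 11 parent=9 cost=11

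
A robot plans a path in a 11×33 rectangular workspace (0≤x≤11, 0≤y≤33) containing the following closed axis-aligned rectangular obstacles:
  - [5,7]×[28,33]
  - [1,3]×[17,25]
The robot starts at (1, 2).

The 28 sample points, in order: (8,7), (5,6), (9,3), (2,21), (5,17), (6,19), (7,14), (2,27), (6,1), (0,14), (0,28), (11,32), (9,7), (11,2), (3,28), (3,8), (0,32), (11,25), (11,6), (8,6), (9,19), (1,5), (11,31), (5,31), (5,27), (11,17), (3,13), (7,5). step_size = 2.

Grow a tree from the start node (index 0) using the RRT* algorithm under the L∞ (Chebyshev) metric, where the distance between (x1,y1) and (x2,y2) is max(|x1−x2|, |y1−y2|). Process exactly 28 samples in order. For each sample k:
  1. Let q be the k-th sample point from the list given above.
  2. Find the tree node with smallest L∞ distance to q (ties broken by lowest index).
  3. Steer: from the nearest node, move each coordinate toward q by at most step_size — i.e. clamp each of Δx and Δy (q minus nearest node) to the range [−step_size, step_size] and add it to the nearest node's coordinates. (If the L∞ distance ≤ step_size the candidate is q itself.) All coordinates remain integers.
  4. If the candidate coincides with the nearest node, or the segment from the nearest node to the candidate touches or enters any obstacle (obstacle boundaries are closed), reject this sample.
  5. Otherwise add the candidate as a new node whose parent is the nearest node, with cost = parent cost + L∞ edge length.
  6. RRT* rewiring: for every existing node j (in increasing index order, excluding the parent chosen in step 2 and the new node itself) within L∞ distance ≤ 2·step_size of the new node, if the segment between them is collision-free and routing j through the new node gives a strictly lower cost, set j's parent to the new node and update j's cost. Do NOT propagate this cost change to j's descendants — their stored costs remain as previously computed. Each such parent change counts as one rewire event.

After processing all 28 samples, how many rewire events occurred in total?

Rewire events: 1

1. q=(8,7) nearest=0 d=7 new=(3,4) → add node 1 parent=0 cost=2
2. q=(5,6) nearest=1 d=2 new=(5,6) → add node 2 parent=1 cost=4
3. q=(9,3) nearest=2 d=4 new=(7,4) → add node 3 parent=2 cost=6
4. q=(2,21) nearest=2 d=15 new=(3,8) → add node 4 parent=2 cost=6
5. q=(5,17) nearest=4 d=9 new=(5,10) → add node 5 parent=4 cost=8
6. q=(6,19) nearest=5 d=9 new=(6,12) → add node 6 parent=5 cost=10
7. q=(7,14) nearest=6 d=2 new=(7,14) → add node 7 parent=6 cost=12
8. q=(2,27) nearest=7 d=13 new=(5,16) → add node 8 parent=7 cost=14
9. q=(6,1) nearest=1 d=3 new=(5,2) → add node 9 parent=1 cost=4
10. q=(0,14) nearest=5 d=5 new=(3,12) → add node 10 parent=5 cost=10
11. q=(0,28) nearest=8 d=12 new=(3,18) → blocked by [1,3]×[17,25], reject
12. q=(11,32) nearest=8 d=16 new=(7,18) → add node 11 parent=8 cost=16
13. q=(9,7) nearest=3 d=3 new=(9,6) → add node 12 parent=3 cost=8
14. q=(11,2) nearest=3 d=4 new=(9,2) → add node 13 parent=3 cost=8
15. q=(3,28) nearest=11 d=10 new=(5,20) → add node 14 parent=11 cost=18
16. q=(3,8) nearest=4 d=0 → coincident, reject
17. q=(0,32) nearest=14 d=12 new=(3,22) → blocked by [1,3]×[17,25], reject
18. q=(11,25) nearest=14 d=6 new=(7,22) → add node 15 parent=14 cost=20
19. q=(11,6) nearest=12 d=2 new=(11,6) → add node 16 parent=12 cost=10
20. q=(8,6) nearest=12 d=1 new=(8,6) → add node 17 parent=12 cost=9
21. q=(9,19) nearest=11 d=2 new=(9,19) → add node 18 parent=11 cost=18
22. q=(1,5) nearest=1 d=2 new=(1,5) → add node 19 parent=1 cost=4
23. q=(11,31) nearest=15 d=9 new=(9,24) → add node 20 parent=15 cost=22
24. q=(5,31) nearest=20 d=7 new=(7,26) → add node 21 parent=20 cost=24
25. q=(5,27) nearest=21 d=2 new=(5,27) → add node 22 parent=21 cost=26
26. q=(11,17) nearest=18 d=2 new=(11,17) → add node 23 parent=18 cost=20
27. q=(3,13) nearest=10 d=1 new=(3,13) → add node 24 parent=10 cost=11
28. q=(7,5) nearest=3 d=1 new=(7,5) → add node 25 parent=3 cost=7; rewire 17→25 (8<9)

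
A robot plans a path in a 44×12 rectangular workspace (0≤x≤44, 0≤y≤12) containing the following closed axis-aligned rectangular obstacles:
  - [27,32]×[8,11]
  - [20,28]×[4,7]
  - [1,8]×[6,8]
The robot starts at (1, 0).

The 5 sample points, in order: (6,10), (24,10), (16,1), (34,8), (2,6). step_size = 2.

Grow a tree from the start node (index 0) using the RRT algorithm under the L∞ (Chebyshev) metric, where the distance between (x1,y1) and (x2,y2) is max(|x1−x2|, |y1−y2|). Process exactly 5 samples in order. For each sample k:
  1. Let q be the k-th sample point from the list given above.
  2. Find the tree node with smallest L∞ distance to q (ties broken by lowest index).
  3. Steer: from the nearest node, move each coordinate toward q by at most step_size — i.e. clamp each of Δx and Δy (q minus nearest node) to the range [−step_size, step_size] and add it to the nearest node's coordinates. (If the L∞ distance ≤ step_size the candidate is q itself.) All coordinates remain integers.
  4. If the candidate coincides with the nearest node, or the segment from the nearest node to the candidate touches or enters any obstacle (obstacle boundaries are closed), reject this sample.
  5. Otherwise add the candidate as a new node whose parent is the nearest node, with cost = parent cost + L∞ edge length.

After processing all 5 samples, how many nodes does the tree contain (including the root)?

1. q=(6,10) nearest=0 d=10 new=(3,2) → add node 1 parent=0 cost=2
2. q=(24,10) nearest=1 d=21 new=(5,4) → add node 2 parent=1 cost=4
3. q=(16,1) nearest=2 d=11 new=(7,2) → add node 3 parent=2 cost=6
4. q=(34,8) nearest=3 d=27 new=(9,4) → add node 4 parent=3 cost=8
5. q=(2,6) nearest=2 d=3 new=(3,6) → blocked by [1,8]×[6,8], reject

Node count: 5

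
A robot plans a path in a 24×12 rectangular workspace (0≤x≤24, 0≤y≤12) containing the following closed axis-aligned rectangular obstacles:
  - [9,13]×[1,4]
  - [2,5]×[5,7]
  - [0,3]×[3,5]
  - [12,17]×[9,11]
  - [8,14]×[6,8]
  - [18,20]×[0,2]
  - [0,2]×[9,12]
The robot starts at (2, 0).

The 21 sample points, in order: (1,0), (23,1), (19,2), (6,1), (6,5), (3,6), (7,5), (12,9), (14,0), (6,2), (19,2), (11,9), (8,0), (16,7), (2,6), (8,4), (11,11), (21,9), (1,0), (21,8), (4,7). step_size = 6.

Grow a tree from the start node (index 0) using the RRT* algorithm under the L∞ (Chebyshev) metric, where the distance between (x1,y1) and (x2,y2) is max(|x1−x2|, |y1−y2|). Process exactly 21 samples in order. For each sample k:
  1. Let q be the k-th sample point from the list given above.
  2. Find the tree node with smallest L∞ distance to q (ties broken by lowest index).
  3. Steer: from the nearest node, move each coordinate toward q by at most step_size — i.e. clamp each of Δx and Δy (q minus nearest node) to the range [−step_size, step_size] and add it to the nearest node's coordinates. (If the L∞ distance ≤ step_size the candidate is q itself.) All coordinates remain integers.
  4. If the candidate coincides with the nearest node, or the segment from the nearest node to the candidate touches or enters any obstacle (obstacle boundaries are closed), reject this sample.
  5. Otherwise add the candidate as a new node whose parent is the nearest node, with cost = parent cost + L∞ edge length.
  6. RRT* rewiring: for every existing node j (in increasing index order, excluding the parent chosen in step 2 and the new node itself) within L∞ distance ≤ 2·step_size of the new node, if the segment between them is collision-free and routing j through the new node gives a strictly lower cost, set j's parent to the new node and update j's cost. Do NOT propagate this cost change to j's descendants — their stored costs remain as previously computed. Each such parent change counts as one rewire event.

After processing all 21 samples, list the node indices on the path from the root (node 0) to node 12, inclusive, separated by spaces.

Path: 0 2 6 9 11 12

1. q=(1,0) nearest=0 d=1 new=(1,0) → add node 1 parent=0 cost=1
2. q=(23,1) nearest=0 d=21 new=(8,1) → add node 2 parent=0 cost=6
3. q=(19,2) nearest=2 d=11 new=(14,2) → blocked by [9,13]×[1,4], reject
4. q=(6,1) nearest=2 d=2 new=(6,1) → add node 3 parent=2 cost=8
5. q=(6,5) nearest=2 d=4 new=(6,5) → add node 4 parent=2 cost=10
6. q=(3,6) nearest=4 d=3 new=(3,6) → blocked by [2,5]×[5,7], reject
7. q=(7,5) nearest=4 d=1 new=(7,5) → add node 5 parent=4 cost=11
8. q=(12,9) nearest=5 d=5 new=(12,9) → blocked by [12,17]×[9,11], reject
9. q=(14,0) nearest=2 d=6 new=(14,0) → add node 6 parent=2 cost=12
10. q=(6,2) nearest=3 d=1 new=(6,2) → add node 7 parent=3 cost=9
11. q=(19,2) nearest=6 d=5 new=(19,2) → blocked by [18,20]×[0,2], reject
12. q=(11,9) nearest=5 d=4 new=(11,9) → blocked by [8,14]×[6,8], reject
13. q=(8,0) nearest=2 d=1 new=(8,0) → add node 8 parent=2 cost=7
14. q=(16,7) nearest=6 d=7 new=(16,6) → add node 9 parent=6 cost=18
15. q=(2,6) nearest=4 d=4 new=(2,6) → blocked by [2,5]×[5,7], reject
16. q=(8,4) nearest=5 d=1 new=(8,4) → add node 10 parent=5 cost=12
17. q=(11,11) nearest=9 d=5 new=(11,11) → blocked by [12,17]×[9,11], reject
18. q=(21,9) nearest=9 d=5 new=(21,9) → add node 11 parent=9 cost=23
19. q=(1,0) nearest=1 d=0 → coincident, reject
20. q=(21,8) nearest=11 d=1 new=(21,8) → add node 12 parent=11 cost=24
21. q=(4,7) nearest=4 d=2 new=(4,7) → blocked by [2,5]×[5,7], reject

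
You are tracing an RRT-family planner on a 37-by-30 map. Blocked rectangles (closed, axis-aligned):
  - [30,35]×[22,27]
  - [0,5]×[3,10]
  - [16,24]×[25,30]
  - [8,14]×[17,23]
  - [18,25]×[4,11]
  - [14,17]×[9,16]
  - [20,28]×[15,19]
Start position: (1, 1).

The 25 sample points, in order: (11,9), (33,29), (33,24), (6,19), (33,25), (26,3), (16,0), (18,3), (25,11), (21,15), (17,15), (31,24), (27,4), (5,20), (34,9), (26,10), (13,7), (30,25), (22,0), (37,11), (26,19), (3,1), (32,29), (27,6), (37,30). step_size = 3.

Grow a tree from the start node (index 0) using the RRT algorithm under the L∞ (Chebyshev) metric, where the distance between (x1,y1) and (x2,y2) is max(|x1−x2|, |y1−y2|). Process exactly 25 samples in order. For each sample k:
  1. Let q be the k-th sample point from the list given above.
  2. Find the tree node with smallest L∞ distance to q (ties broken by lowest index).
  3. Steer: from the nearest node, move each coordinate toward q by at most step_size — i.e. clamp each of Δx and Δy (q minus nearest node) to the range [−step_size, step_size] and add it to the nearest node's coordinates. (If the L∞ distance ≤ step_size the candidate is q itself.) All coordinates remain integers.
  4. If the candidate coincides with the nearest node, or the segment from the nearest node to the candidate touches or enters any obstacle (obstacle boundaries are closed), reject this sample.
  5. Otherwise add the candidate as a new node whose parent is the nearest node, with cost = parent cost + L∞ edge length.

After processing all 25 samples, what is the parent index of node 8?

Parent of node 8: 1

1. q=(11,9) nearest=0 d=10 new=(4,4) → blocked by [0,5]×[3,10], reject
2. q=(33,29) nearest=0 d=32 new=(4,4) → blocked by [0,5]×[3,10], reject
3. q=(33,24) nearest=0 d=32 new=(4,4) → blocked by [0,5]×[3,10], reject
4. q=(6,19) nearest=0 d=18 new=(4,4) → blocked by [0,5]×[3,10], reject
5. q=(33,25) nearest=0 d=32 new=(4,4) → blocked by [0,5]×[3,10], reject
6. q=(26,3) nearest=0 d=25 new=(4,3) → blocked by [0,5]×[3,10], reject
7. q=(16,0) nearest=0 d=15 new=(4,0) → add node 1 parent=0 cost=3
8. q=(18,3) nearest=1 d=14 new=(7,3) → add node 2 parent=1 cost=6
9. q=(25,11) nearest=2 d=18 new=(10,6) → add node 3 parent=2 cost=9
10. q=(21,15) nearest=3 d=11 new=(13,9) → add node 4 parent=3 cost=12
11. q=(17,15) nearest=4 d=6 new=(16,12) → blocked by [14,17]×[9,16], reject
12. q=(31,24) nearest=4 d=18 new=(16,12) → blocked by [14,17]×[9,16], reject
13. q=(27,4) nearest=4 d=14 new=(16,6) → add node 5 parent=4 cost=15
14. q=(5,20) nearest=4 d=11 new=(10,12) → add node 6 parent=4 cost=15
15. q=(34,9) nearest=5 d=18 new=(19,9) → blocked by [18,25]×[4,11], reject
16. q=(26,10) nearest=5 d=10 new=(19,9) → blocked by [18,25]×[4,11], reject
17. q=(13,7) nearest=4 d=2 new=(13,7) → add node 7 parent=4 cost=14
18. q=(30,25) nearest=4 d=17 new=(16,12) → blocked by [14,17]×[9,16], reject
19. q=(22,0) nearest=5 d=6 new=(19,3) → blocked by [18,25]×[4,11], reject
20. q=(37,11) nearest=5 d=21 new=(19,9) → blocked by [18,25]×[4,11], reject
21. q=(26,19) nearest=4 d=13 new=(16,12) → blocked by [14,17]×[9,16], reject
22. q=(3,1) nearest=1 d=1 new=(3,1) → add node 8 parent=1 cost=4
23. q=(32,29) nearest=4 d=20 new=(16,12) → blocked by [14,17]×[9,16], reject
24. q=(27,6) nearest=5 d=11 new=(19,6) → blocked by [18,25]×[4,11], reject
25. q=(37,30) nearest=4 d=24 new=(16,12) → blocked by [14,17]×[9,16], reject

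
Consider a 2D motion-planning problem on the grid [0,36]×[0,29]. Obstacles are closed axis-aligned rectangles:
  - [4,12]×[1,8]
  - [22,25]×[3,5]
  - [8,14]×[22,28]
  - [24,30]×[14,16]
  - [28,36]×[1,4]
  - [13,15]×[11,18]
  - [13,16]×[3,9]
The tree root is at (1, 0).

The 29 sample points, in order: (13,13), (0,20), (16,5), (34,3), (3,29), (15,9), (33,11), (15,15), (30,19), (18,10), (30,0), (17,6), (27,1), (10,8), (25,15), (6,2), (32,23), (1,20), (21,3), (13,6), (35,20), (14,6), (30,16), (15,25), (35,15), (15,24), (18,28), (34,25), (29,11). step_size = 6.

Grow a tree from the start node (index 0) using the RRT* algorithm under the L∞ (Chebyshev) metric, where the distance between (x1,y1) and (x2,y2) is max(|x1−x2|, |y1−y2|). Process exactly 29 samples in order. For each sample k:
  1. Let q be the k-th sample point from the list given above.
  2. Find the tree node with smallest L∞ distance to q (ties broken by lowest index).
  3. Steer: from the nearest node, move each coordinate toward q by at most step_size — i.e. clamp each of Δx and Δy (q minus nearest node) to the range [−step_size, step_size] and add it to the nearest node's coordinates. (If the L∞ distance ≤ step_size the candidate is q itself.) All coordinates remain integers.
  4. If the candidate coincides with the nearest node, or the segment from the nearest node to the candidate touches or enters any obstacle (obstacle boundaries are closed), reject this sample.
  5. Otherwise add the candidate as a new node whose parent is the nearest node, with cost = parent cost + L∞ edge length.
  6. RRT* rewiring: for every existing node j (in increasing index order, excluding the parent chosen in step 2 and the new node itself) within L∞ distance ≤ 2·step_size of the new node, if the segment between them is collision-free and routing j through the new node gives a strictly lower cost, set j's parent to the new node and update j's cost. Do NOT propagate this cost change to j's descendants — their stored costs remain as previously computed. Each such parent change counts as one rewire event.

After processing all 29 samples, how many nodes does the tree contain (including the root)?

Node count: 15

1. q=(13,13) nearest=0 d=13 new=(7,6) → blocked by [4,12]×[1,8], reject
2. q=(0,20) nearest=0 d=20 new=(0,6) → add node 1 parent=0 cost=6
3. q=(16,5) nearest=0 d=15 new=(7,5) → blocked by [4,12]×[1,8], reject
4. q=(34,3) nearest=0 d=33 new=(7,3) → blocked by [4,12]×[1,8], reject
5. q=(3,29) nearest=1 d=23 new=(3,12) → add node 2 parent=1 cost=12
6. q=(15,9) nearest=2 d=12 new=(9,9) → add node 3 parent=2 cost=18
7. q=(33,11) nearest=3 d=24 new=(15,11) → blocked by [13,15]×[11,18], reject
8. q=(15,15) nearest=3 d=6 new=(15,15) → blocked by [13,15]×[11,18], reject
9. q=(30,19) nearest=3 d=21 new=(15,15) → blocked by [13,15]×[11,18], reject
10. q=(18,10) nearest=3 d=9 new=(15,10) → add node 4 parent=3 cost=24
11. q=(30,0) nearest=4 d=15 new=(21,4) → blocked by [13,16]×[3,9], reject
12. q=(17,6) nearest=4 d=4 new=(17,6) → blocked by [13,16]×[3,9], reject
13. q=(27,1) nearest=4 d=12 new=(21,4) → blocked by [13,16]×[3,9], reject
14. q=(10,8) nearest=3 d=1 new=(10,8) → blocked by [4,12]×[1,8], reject
15. q=(25,15) nearest=4 d=10 new=(21,15) → add node 5 parent=4 cost=30
16. q=(6,2) nearest=0 d=5 new=(6,2) → blocked by [4,12]×[1,8], reject
17. q=(32,23) nearest=5 d=11 new=(27,21) → add node 6 parent=5 cost=36
18. q=(1,20) nearest=2 d=8 new=(1,18) → add node 7 parent=2 cost=18
19. q=(21,3) nearest=4 d=7 new=(21,4) → blocked by [13,16]×[3,9], reject
20. q=(13,6) nearest=3 d=4 new=(13,6) → blocked by [4,12]×[1,8], reject
21. q=(35,20) nearest=6 d=8 new=(33,20) → add node 8 parent=6 cost=42
22. q=(14,6) nearest=4 d=4 new=(14,6) → blocked by [13,16]×[3,9], reject
23. q=(30,16) nearest=8 d=4 new=(30,16) → blocked by [24,30]×[14,16], reject
24. q=(15,25) nearest=5 d=10 new=(15,21) → add node 9 parent=5 cost=36
25. q=(35,15) nearest=8 d=5 new=(35,15) → add node 10 parent=8 cost=47
26. q=(15,24) nearest=9 d=3 new=(15,24) → add node 11 parent=9 cost=39
27. q=(18,28) nearest=11 d=4 new=(18,28) → add node 12 parent=11 cost=43
28. q=(34,25) nearest=8 d=5 new=(34,25) → add node 13 parent=8 cost=47
29. q=(29,11) nearest=10 d=6 new=(29,11) → add node 14 parent=10 cost=53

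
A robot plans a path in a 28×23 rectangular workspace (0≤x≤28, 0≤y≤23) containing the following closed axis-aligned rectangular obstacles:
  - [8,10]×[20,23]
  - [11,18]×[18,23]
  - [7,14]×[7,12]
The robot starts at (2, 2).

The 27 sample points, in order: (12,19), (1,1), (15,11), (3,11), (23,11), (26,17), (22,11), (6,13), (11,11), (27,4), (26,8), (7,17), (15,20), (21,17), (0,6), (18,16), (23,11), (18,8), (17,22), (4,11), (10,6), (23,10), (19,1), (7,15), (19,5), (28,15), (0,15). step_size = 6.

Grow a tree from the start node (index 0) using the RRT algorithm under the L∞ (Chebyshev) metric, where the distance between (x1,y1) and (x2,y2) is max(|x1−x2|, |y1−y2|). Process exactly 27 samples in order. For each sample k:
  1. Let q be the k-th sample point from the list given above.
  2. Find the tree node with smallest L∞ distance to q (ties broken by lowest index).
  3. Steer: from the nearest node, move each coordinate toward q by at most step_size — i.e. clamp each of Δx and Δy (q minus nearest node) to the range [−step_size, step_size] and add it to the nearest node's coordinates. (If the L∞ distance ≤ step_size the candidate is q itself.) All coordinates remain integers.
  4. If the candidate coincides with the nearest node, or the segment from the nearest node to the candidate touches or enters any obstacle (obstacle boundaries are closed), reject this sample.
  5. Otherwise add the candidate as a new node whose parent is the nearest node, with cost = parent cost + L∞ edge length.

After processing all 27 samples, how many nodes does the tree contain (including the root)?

1. q=(12,19) nearest=0 d=17 new=(8,8) → blocked by [7,14]×[7,12], reject
2. q=(1,1) nearest=0 d=1 new=(1,1) → add node 1 parent=0 cost=1
3. q=(15,11) nearest=0 d=13 new=(8,8) → blocked by [7,14]×[7,12], reject
4. q=(3,11) nearest=0 d=9 new=(3,8) → add node 2 parent=0 cost=6
5. q=(23,11) nearest=2 d=20 new=(9,11) → blocked by [7,14]×[7,12], reject
6. q=(26,17) nearest=2 d=23 new=(9,14) → blocked by [7,14]×[7,12], reject
7. q=(22,11) nearest=2 d=19 new=(9,11) → blocked by [7,14]×[7,12], reject
8. q=(6,13) nearest=2 d=5 new=(6,13) → add node 3 parent=2 cost=11
9. q=(11,11) nearest=3 d=5 new=(11,11) → blocked by [7,14]×[7,12], reject
10. q=(27,4) nearest=3 d=21 new=(12,7) → blocked by [7,14]×[7,12], reject
11. q=(26,8) nearest=3 d=20 new=(12,8) → blocked by [7,14]×[7,12], reject
12. q=(7,17) nearest=3 d=4 new=(7,17) → add node 4 parent=3 cost=15
13. q=(15,20) nearest=4 d=8 new=(13,20) → blocked by [11,18]×[18,23], reject
14. q=(21,17) nearest=4 d=14 new=(13,17) → add node 5 parent=4 cost=21
15. q=(0,6) nearest=2 d=3 new=(0,6) → add node 6 parent=2 cost=9
16. q=(18,16) nearest=5 d=5 new=(18,16) → add node 7 parent=5 cost=26
17. q=(23,11) nearest=7 d=5 new=(23,11) → add node 8 parent=7 cost=31
18. q=(18,8) nearest=8 d=5 new=(18,8) → add node 9 parent=8 cost=36
19. q=(17,22) nearest=5 d=5 new=(17,22) → blocked by [11,18]×[18,23], reject
20. q=(4,11) nearest=3 d=2 new=(4,11) → add node 10 parent=3 cost=13
21. q=(10,6) nearest=10 d=6 new=(10,6) → blocked by [7,14]×[7,12], reject
22. q=(23,10) nearest=8 d=1 new=(23,10) → add node 11 parent=8 cost=32
23. q=(19,1) nearest=9 d=7 new=(19,2) → add node 12 parent=9 cost=42
24. q=(7,15) nearest=3 d=2 new=(7,15) → add node 13 parent=3 cost=13
25. q=(19,5) nearest=9 d=3 new=(19,5) → add node 14 parent=9 cost=39
26. q=(28,15) nearest=8 d=5 new=(28,15) → add node 15 parent=8 cost=36
27. q=(0,15) nearest=10 d=4 new=(0,15) → add node 16 parent=10 cost=17

Node count: 17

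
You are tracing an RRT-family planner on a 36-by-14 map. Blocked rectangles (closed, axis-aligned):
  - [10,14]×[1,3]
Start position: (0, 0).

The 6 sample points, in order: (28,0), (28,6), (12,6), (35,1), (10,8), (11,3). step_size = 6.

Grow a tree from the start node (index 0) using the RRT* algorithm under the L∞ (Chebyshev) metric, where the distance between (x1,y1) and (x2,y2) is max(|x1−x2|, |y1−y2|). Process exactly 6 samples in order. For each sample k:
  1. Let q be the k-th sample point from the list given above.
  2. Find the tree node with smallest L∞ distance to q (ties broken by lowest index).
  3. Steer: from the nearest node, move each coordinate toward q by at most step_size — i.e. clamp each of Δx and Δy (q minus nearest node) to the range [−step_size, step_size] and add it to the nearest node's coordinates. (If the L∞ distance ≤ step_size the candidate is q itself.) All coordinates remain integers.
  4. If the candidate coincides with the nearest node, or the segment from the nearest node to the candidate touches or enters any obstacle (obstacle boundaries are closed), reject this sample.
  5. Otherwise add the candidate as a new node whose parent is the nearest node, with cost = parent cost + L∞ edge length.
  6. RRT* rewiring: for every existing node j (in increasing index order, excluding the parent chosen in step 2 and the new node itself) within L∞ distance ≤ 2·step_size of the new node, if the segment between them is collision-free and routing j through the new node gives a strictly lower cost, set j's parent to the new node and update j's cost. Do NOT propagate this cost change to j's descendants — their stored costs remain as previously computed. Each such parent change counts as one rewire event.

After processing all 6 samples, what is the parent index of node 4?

1. q=(28,0) nearest=0 d=28 new=(6,0) → add node 1 parent=0 cost=6
2. q=(28,6) nearest=1 d=22 new=(12,6) → add node 2 parent=1 cost=12
3. q=(12,6) nearest=2 d=0 → coincident, reject
4. q=(35,1) nearest=2 d=23 new=(18,1) → add node 3 parent=2 cost=18
5. q=(10,8) nearest=2 d=2 new=(10,8) → add node 4 parent=2 cost=14
6. q=(11,3) nearest=2 d=3 new=(11,3) → blocked by [10,14]×[1,3], reject

Parent of node 4: 2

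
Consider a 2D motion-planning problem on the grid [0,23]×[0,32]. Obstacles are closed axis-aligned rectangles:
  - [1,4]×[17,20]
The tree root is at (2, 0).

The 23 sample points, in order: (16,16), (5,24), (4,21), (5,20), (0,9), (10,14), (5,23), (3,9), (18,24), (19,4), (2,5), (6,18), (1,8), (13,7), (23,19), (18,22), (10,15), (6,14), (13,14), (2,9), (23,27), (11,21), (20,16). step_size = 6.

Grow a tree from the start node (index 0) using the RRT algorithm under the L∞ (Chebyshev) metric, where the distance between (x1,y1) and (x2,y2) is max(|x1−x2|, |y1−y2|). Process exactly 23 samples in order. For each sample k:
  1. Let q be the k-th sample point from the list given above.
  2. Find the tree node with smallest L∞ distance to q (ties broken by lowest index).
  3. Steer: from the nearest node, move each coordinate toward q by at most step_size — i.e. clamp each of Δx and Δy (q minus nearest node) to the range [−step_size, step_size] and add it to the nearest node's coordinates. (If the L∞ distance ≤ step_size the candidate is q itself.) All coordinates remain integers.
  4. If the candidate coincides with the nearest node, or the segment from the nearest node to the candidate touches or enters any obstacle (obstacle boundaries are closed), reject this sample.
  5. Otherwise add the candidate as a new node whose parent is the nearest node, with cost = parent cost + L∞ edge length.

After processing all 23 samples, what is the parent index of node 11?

1. q=(16,16) nearest=0 d=16 new=(8,6) → add node 1 parent=0 cost=6
2. q=(5,24) nearest=1 d=18 new=(5,12) → add node 2 parent=1 cost=12
3. q=(4,21) nearest=2 d=9 new=(4,18) → blocked by [1,4]×[17,20], reject
4. q=(5,20) nearest=2 d=8 new=(5,18) → add node 3 parent=2 cost=18
5. q=(0,9) nearest=2 d=5 new=(0,9) → add node 4 parent=2 cost=17
6. q=(10,14) nearest=2 d=5 new=(10,14) → add node 5 parent=2 cost=17
7. q=(5,23) nearest=3 d=5 new=(5,23) → add node 6 parent=3 cost=23
8. q=(3,9) nearest=2 d=3 new=(3,9) → add node 7 parent=2 cost=15
9. q=(18,24) nearest=5 d=10 new=(16,20) → add node 8 parent=5 cost=23
10. q=(19,4) nearest=5 d=10 new=(16,8) → add node 9 parent=5 cost=23
11. q=(2,5) nearest=4 d=4 new=(2,5) → add node 10 parent=4 cost=21
12. q=(6,18) nearest=3 d=1 new=(6,18) → add node 11 parent=3 cost=19
13. q=(1,8) nearest=4 d=1 new=(1,8) → add node 12 parent=4 cost=18
14. q=(13,7) nearest=9 d=3 new=(13,7) → add node 13 parent=9 cost=26
15. q=(23,19) nearest=8 d=7 new=(22,19) → add node 14 parent=8 cost=29
16. q=(18,22) nearest=8 d=2 new=(18,22) → add node 15 parent=8 cost=25
17. q=(10,15) nearest=5 d=1 new=(10,15) → add node 16 parent=5 cost=18
18. q=(6,14) nearest=2 d=2 new=(6,14) → add node 17 parent=2 cost=14
19. q=(13,14) nearest=5 d=3 new=(13,14) → add node 18 parent=5 cost=20
20. q=(2,9) nearest=7 d=1 new=(2,9) → add node 19 parent=7 cost=16
21. q=(23,27) nearest=15 d=5 new=(23,27) → add node 20 parent=15 cost=30
22. q=(11,21) nearest=8 d=5 new=(11,21) → add node 21 parent=8 cost=28
23. q=(20,16) nearest=14 d=3 new=(20,16) → add node 22 parent=14 cost=32

Parent of node 11: 3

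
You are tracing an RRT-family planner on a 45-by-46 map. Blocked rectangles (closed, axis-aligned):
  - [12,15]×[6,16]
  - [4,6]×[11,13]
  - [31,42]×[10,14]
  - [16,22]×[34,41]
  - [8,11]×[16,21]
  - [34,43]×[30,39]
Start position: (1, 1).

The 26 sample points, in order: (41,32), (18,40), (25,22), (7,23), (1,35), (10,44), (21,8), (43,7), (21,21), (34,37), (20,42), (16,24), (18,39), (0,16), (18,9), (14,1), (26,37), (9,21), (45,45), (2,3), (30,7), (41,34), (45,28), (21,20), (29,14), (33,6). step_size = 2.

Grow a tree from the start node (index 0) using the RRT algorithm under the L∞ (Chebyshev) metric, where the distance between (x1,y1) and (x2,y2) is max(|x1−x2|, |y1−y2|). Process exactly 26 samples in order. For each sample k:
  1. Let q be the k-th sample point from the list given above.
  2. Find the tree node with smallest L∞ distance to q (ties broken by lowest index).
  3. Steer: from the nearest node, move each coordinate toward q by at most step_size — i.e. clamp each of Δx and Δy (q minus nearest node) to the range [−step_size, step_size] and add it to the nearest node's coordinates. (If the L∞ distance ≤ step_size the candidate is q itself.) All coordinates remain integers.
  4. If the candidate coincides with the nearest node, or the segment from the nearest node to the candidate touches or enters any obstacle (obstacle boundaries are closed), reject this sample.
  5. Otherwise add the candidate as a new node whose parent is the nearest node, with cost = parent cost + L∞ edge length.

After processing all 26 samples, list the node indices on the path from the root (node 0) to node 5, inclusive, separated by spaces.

Path: 0 1 2 3 4 5

1. q=(41,32) nearest=0 d=40 new=(3,3) → add node 1 parent=0 cost=2
2. q=(18,40) nearest=1 d=37 new=(5,5) → add node 2 parent=1 cost=4
3. q=(25,22) nearest=2 d=20 new=(7,7) → add node 3 parent=2 cost=6
4. q=(7,23) nearest=3 d=16 new=(7,9) → add node 4 parent=3 cost=8
5. q=(1,35) nearest=4 d=26 new=(5,11) → blocked by [4,6]×[11,13], reject
6. q=(10,44) nearest=4 d=35 new=(9,11) → add node 5 parent=4 cost=10
7. q=(21,8) nearest=5 d=12 new=(11,9) → add node 6 parent=5 cost=12
8. q=(43,7) nearest=6 d=32 new=(13,7) → blocked by [12,15]×[6,16], reject
9. q=(21,21) nearest=5 d=12 new=(11,13) → add node 7 parent=5 cost=12
10. q=(34,37) nearest=7 d=24 new=(13,15) → blocked by [12,15]×[6,16], reject
11. q=(20,42) nearest=7 d=29 new=(13,15) → blocked by [12,15]×[6,16], reject
12. q=(16,24) nearest=7 d=11 new=(13,15) → blocked by [12,15]×[6,16], reject
13. q=(18,39) nearest=7 d=26 new=(13,15) → blocked by [12,15]×[6,16], reject
14. q=(0,16) nearest=4 d=7 new=(5,11) → blocked by [4,6]×[11,13], reject
15. q=(18,9) nearest=6 d=7 new=(13,9) → blocked by [12,15]×[6,16], reject
16. q=(14,1) nearest=3 d=7 new=(9,5) → add node 8 parent=3 cost=8
17. q=(26,37) nearest=7 d=24 new=(13,15) → blocked by [12,15]×[6,16], reject
18. q=(9,21) nearest=7 d=8 new=(9,15) → add node 9 parent=7 cost=14
19. q=(45,45) nearest=7 d=34 new=(13,15) → blocked by [12,15]×[6,16], reject
20. q=(2,3) nearest=1 d=1 new=(2,3) → add node 10 parent=1 cost=3
21. q=(30,7) nearest=6 d=19 new=(13,7) → blocked by [12,15]×[6,16], reject
22. q=(41,34) nearest=6 d=30 new=(13,11) → blocked by [12,15]×[6,16], reject
23. q=(45,28) nearest=6 d=34 new=(13,11) → blocked by [12,15]×[6,16], reject
24. q=(21,20) nearest=7 d=10 new=(13,15) → blocked by [12,15]×[6,16], reject
25. q=(29,14) nearest=6 d=18 new=(13,11) → blocked by [12,15]×[6,16], reject
26. q=(33,6) nearest=6 d=22 new=(13,7) → blocked by [12,15]×[6,16], reject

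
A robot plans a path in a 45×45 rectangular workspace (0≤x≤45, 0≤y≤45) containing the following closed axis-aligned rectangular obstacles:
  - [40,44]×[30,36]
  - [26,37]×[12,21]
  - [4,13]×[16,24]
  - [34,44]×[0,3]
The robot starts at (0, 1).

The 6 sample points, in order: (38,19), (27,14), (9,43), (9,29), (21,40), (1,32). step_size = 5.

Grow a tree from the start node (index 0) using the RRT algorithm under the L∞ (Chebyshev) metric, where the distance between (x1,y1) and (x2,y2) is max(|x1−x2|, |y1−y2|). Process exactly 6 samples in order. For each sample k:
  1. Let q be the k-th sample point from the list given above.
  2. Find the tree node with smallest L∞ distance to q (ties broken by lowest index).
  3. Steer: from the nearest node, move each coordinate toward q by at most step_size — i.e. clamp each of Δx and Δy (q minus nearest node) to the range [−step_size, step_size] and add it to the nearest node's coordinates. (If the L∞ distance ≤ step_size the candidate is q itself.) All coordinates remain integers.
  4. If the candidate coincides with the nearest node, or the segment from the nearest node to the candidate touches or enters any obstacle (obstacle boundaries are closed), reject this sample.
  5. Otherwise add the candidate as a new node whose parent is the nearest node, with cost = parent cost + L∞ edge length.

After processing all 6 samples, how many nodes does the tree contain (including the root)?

1. q=(38,19) nearest=0 d=38 new=(5,6) → add node 1 parent=0 cost=5
2. q=(27,14) nearest=1 d=22 new=(10,11) → add node 2 parent=1 cost=10
3. q=(9,43) nearest=2 d=32 new=(9,16) → blocked by [4,13]×[16,24], reject
4. q=(9,29) nearest=2 d=18 new=(9,16) → blocked by [4,13]×[16,24], reject
5. q=(21,40) nearest=2 d=29 new=(15,16) → add node 3 parent=2 cost=15
6. q=(1,32) nearest=3 d=16 new=(10,21) → blocked by [4,13]×[16,24], reject

Node count: 4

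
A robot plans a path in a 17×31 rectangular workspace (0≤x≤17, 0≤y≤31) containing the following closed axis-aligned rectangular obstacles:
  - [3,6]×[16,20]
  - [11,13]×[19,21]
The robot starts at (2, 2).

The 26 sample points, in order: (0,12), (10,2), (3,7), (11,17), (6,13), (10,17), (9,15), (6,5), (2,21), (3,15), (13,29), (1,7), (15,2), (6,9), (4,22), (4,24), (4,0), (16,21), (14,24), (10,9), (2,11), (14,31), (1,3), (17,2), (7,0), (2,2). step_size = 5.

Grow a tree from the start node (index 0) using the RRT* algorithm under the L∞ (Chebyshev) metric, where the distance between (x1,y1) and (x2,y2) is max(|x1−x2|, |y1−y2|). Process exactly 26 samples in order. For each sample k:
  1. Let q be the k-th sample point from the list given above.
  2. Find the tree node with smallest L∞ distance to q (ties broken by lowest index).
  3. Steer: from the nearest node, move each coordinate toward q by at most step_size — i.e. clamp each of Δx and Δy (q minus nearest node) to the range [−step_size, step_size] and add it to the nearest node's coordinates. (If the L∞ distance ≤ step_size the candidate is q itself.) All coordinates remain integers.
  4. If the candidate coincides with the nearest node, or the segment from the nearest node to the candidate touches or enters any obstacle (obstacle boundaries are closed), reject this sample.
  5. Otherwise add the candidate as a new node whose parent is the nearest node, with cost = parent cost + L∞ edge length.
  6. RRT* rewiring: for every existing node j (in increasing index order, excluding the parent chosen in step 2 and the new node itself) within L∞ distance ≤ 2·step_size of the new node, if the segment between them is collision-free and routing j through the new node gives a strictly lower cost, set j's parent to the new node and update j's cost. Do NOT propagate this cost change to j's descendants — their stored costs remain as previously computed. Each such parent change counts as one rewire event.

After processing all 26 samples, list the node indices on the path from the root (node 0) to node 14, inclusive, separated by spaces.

Path: 0 19 10 6 13 14

1. q=(0,12) nearest=0 d=10 new=(0,7) → add node 1 parent=0 cost=5
2. q=(10,2) nearest=0 d=8 new=(7,2) → add node 2 parent=0 cost=5
3. q=(3,7) nearest=1 d=3 new=(3,7) → add node 3 parent=1 cost=8
4. q=(11,17) nearest=3 d=10 new=(8,12) → add node 4 parent=3 cost=13
5. q=(6,13) nearest=4 d=2 new=(6,13) → add node 5 parent=4 cost=15
6. q=(10,17) nearest=5 d=4 new=(10,17) → add node 6 parent=5 cost=19
7. q=(9,15) nearest=6 d=2 new=(9,15) → add node 7 parent=6 cost=21
8. q=(6,5) nearest=2 d=3 new=(6,5) → add node 8 parent=2 cost=8; rewire 7→8 (18<21)
9. q=(2,21) nearest=7 d=7 new=(4,20) → blocked by [3,6]×[16,20], reject
10. q=(3,15) nearest=5 d=3 new=(3,15) → add node 9 parent=5 cost=18
11. q=(13,29) nearest=6 d=12 new=(13,22) → blocked by [11,13]×[19,21], reject
12. q=(1,7) nearest=1 d=1 new=(1,7) → add node 10 parent=1 cost=6; rewire 5→10 (12<15); rewire 6→10 (16<19); rewire 7→10 (14<18); rewire 9→10 (14<18)
13. q=(15,2) nearest=2 d=8 new=(12,2) → add node 11 parent=2 cost=10
14. q=(6,9) nearest=3 d=3 new=(6,9) → add node 12 parent=3 cost=11
15. q=(4,22) nearest=6 d=6 new=(5,22) → add node 13 parent=6 cost=21
16. q=(4,24) nearest=13 d=2 new=(4,24) → add node 14 parent=13 cost=23
17. q=(4,0) nearest=0 d=2 new=(4,0) → add node 15 parent=0 cost=2; rewire 8→15 (7<8)
18. q=(16,21) nearest=6 d=6 new=(15,21) → blocked by [11,13]×[19,21], reject
19. q=(14,24) nearest=6 d=7 new=(14,22) → blocked by [11,13]×[19,21], reject
20. q=(10,9) nearest=4 d=3 new=(10,9) → add node 16 parent=4 cost=16
21. q=(2,11) nearest=1 d=4 new=(2,11) → add node 17 parent=1 cost=9; rewire 9→17 (13<14)
22. q=(14,31) nearest=13 d=9 new=(10,27) → add node 18 parent=13 cost=26
23. q=(1,3) nearest=0 d=1 new=(1,3) → add node 19 parent=0 cost=1; rewire 3→19 (5<8); rewire 4→19 (10<13); rewire 5→19 (11<12); rewire 8→19 (6<7); rewire 10→19 (5<6); rewire 12→19 (7<11); rewire 16→19 (10<16)
24. q=(17,2) nearest=11 d=5 new=(17,2) → add node 20 parent=11 cost=15
25. q=(7,0) nearest=2 d=2 new=(7,0) → add node 21 parent=2 cost=7
26. q=(2,2) nearest=0 d=0 → coincident, reject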